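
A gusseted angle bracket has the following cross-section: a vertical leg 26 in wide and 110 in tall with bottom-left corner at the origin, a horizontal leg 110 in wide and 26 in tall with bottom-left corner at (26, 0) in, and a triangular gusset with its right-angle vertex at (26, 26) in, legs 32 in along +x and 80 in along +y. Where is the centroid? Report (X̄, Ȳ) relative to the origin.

vertical leg: A = 26 × 110 = 2860.00, centroid at (13.00, 55.00).
horizontal leg: A = 110 × 26 = 2860.00, centroid at (81.00, 13.00).
gusset: A = ½·32·80 = 1280.00, centroid at (36.67, 52.67).
ΣA = 7000.00 in²
ΣAX̄ = (2860.00)(13.00) + (2860.00)(81.00) + (1280.00)(36.67) = 315773.33 in³
ΣAȲ = (2860.00)(55.00) + (2860.00)(13.00) + (1280.00)(52.67) = 261893.33 in³
X̄ = 315773.33 / 7000.00 = 45.11 in
Ȳ = 261893.33 / 7000.00 = 37.41 in

X̄ = 45.11 in, Ȳ = 37.41 in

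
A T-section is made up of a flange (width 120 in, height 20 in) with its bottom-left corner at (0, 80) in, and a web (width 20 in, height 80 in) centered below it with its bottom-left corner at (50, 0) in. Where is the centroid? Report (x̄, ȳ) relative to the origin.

x̄ = 60.00 in, ȳ = 70.00 in

Part | A | x̄ᵢ | ȳᵢ | A·x̄ᵢ | A·ȳᵢ
web | 1600.00 | 60.00 | 40.00 | 96000.00 | 64000.00
flange | 2400.00 | 60.00 | 90.00 | 144000.00 | 216000.00
Σ | 4000.00 |  |  | 240000.00 | 280000.00
x̄ = 240000.00 / 4000.00 = 60.00 in
ȳ = 280000.00 / 4000.00 = 70.00 in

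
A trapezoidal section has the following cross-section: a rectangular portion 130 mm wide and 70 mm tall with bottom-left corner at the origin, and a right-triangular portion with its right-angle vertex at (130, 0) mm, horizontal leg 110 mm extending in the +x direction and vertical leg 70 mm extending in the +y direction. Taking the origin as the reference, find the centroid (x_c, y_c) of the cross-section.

x_c = 95.23 mm, y_c = 31.53 mm

Part | A | x̄ᵢ | ȳᵢ | A·x̄ᵢ | A·ȳᵢ
rectangular portion | 9100.00 | 65.00 | 35.00 | 591500.00 | 318500.00
triangular portion | 3850.00 | 166.67 | 23.33 | 641666.67 | 89833.33
Σ | 12950.00 |  |  | 1233166.67 | 408333.33
x_c = 1233166.67 / 12950.00 = 95.23 mm
y_c = 408333.33 / 12950.00 = 31.53 mm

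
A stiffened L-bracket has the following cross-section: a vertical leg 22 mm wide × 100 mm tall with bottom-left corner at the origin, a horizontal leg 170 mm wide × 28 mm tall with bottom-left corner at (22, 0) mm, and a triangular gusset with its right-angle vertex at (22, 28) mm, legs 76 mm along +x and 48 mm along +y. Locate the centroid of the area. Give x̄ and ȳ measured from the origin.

x̄ = 70.57 mm, ȳ = 29.25 mm

vertical leg: A = 22 × 100 = 2200.00, centroid at (11.00, 50.00).
horizontal leg: A = 170 × 28 = 4760.00, centroid at (107.00, 14.00).
gusset: A = ½·76·48 = 1824.00, centroid at (47.33, 44.00).
ΣA = 8784.00 mm², ΣAx̄ = 619856.00 mm³, ΣAȳ = 256896.00 mm³.
x̄ = 619856.00/8784.00 = 70.57 mm; ȳ = 256896.00/8784.00 = 29.25 mm.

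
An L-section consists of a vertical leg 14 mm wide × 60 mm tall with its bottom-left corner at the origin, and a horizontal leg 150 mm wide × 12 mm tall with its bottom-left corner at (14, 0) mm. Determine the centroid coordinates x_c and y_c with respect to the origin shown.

x_c = 62.91 mm, y_c = 13.64 mm

Part | A | x̄ᵢ | ȳᵢ | A·x̄ᵢ | A·ȳᵢ
vertical leg | 840.00 | 7.00 | 30.00 | 5880.00 | 25200.00
horizontal leg | 1800.00 | 89.00 | 6.00 | 160200.00 | 10800.00
Σ | 2640.00 |  |  | 166080.00 | 36000.00
x_c = 166080.00 / 2640.00 = 62.91 mm
y_c = 36000.00 / 2640.00 = 13.64 mm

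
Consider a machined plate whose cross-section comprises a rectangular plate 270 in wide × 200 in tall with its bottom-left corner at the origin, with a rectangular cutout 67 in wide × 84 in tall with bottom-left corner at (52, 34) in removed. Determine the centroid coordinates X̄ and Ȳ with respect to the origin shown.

plate: A = 270 × 200 = 54000.00, centroid at (135.00, 100.00).
hole: A = −(67 × 84) = -5628.00, centroid at (85.50, 76.00).
ΣA = 48372.00 in²
ΣAX̄ = (54000.00)(135.00) + (-5628.00)(85.50) = 6808806.00 in³
ΣAȲ = (54000.00)(100.00) + (-5628.00)(76.00) = 4972272.00 in³
X̄ = 6808806.00 / 48372.00 = 140.76 in
Ȳ = 4972272.00 / 48372.00 = 102.79 in

X̄ = 140.76 in, Ȳ = 102.79 in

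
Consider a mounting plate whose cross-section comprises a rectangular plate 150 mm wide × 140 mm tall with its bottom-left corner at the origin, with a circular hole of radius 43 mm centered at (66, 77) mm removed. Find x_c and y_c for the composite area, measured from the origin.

x_c = 78.44 mm, y_c = 67.32 mm

Part | A | x̄ᵢ | ȳᵢ | A·x̄ᵢ | A·ȳᵢ
plate | 21000.00 | 75.00 | 70.00 | 1575000.00 | 1470000.00
hole | -5808.80 | 66.00 | 77.00 | -383381.12 | -447277.97
Σ | 15191.20 |  |  | 1191618.88 | 1022722.03
x_c = 1191618.88 / 15191.20 = 78.44 mm
y_c = 1022722.03 / 15191.20 = 67.32 mm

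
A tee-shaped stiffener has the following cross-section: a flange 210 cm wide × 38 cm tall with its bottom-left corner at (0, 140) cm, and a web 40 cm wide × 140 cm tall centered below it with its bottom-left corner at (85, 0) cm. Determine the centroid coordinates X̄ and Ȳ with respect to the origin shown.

X̄ = 105.00 cm, Ȳ = 122.30 cm

web: A = 40 × 140 = 5600.00, centroid at (105.00, 70.00).
flange: A = 210 × 38 = 7980.00, centroid at (105.00, 159.00).
ΣA = 13580.00 cm², ΣAX̄ = 1425900.00 cm³, ΣAȲ = 1660820.00 cm³.
X̄ = 1425900.00/13580.00 = 105.00 cm; Ȳ = 1660820.00/13580.00 = 122.30 cm.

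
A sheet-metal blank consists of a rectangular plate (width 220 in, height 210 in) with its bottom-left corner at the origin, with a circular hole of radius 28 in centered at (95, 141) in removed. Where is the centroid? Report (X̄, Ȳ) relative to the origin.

plate: A = 220 × 210 = 46200.00, centroid at (110.00, 105.00).
hole: A = −π·28² = -2463.01, centroid at (95.00, 141.00).
ΣA = 43736.99 in²
ΣAX̄ = (46200.00)(110.00) + (-2463.01)(95.00) = 4848014.18 in³
ΣAȲ = (46200.00)(105.00) + (-2463.01)(141.00) = 4503715.78 in³
X̄ = 4848014.18 / 43736.99 = 110.84 in
Ȳ = 4503715.78 / 43736.99 = 102.97 in

X̄ = 110.84 in, Ȳ = 102.97 in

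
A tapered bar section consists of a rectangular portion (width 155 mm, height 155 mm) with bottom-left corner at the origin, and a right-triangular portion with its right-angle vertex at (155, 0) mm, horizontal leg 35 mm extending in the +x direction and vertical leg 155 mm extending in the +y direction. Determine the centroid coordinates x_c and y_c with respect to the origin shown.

rectangular portion: A = 155 × 155 = 24025.00, centroid at (77.50, 77.50).
triangular portion: A = ½·35·155 = 2712.50, centroid at (166.67, 51.67).
ΣA = 26737.50 mm²
ΣAx_c = (24025.00)(77.50) + (2712.50)(166.67) = 2314020.83 mm³
ΣAy_c = (24025.00)(77.50) + (2712.50)(51.67) = 2002083.33 mm³
x_c = 2314020.83 / 26737.50 = 86.55 mm
y_c = 2002083.33 / 26737.50 = 74.88 mm

x_c = 86.55 mm, y_c = 74.88 mm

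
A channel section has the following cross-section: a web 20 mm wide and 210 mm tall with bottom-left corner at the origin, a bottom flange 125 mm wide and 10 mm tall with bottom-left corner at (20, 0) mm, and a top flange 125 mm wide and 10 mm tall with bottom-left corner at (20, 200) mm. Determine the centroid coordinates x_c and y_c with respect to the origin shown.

web: A = 20 × 210 = 4200.00, centroid at (10.00, 105.00).
bottom flange: A = 125 × 10 = 1250.00, centroid at (82.50, 5.00).
top flange: A = 125 × 10 = 1250.00, centroid at (82.50, 205.00).
ΣA = 6700.00 mm²
ΣAx_c = (4200.00)(10.00) + (1250.00)(82.50) + (1250.00)(82.50) = 248250.00 mm³
ΣAy_c = (4200.00)(105.00) + (1250.00)(5.00) + (1250.00)(205.00) = 703500.00 mm³
x_c = 248250.00 / 6700.00 = 37.05 mm
y_c = 703500.00 / 6700.00 = 105.00 mm

x_c = 37.05 mm, y_c = 105.00 mm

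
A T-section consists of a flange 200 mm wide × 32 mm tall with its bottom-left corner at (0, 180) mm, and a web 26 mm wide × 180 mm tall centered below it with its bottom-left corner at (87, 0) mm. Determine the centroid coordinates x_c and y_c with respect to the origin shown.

x_c = 100.00 mm, y_c = 151.23 mm

web: A = 26 × 180 = 4680.00, centroid at (100.00, 90.00).
flange: A = 200 × 32 = 6400.00, centroid at (100.00, 196.00).
ΣA = 11080.00 mm²
ΣAx_c = (4680.00)(100.00) + (6400.00)(100.00) = 1108000.00 mm³
ΣAy_c = (4680.00)(90.00) + (6400.00)(196.00) = 1675600.00 mm³
x_c = 1108000.00 / 11080.00 = 100.00 mm
y_c = 1675600.00 / 11080.00 = 151.23 mm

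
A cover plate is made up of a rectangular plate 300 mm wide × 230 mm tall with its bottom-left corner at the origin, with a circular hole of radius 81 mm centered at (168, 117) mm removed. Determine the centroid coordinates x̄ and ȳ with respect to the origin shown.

x̄ = 142.33 mm, ȳ = 114.15 mm

plate: A = 300 × 230 = 69000.00, centroid at (150.00, 115.00).
hole: A = −π·81² = -20611.99, centroid at (168.00, 117.00).
ΣA = 48388.01 mm²
ΣAx̄ = (69000.00)(150.00) + (-20611.99)(168.00) = 6887185.78 mm³
ΣAȳ = (69000.00)(115.00) + (-20611.99)(117.00) = 5523397.24 mm³
x̄ = 6887185.78 / 48388.01 = 142.33 mm
ȳ = 5523397.24 / 48388.01 = 114.15 mm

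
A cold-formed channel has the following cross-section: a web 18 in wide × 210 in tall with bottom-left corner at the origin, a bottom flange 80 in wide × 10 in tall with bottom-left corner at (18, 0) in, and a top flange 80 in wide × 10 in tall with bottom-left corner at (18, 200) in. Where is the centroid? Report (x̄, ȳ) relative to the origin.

web: A = 18 × 210 = 3780.00, centroid at (9.00, 105.00).
bottom flange: A = 80 × 10 = 800.00, centroid at (58.00, 5.00).
top flange: A = 80 × 10 = 800.00, centroid at (58.00, 205.00).
ΣA = 5380.00 in², ΣAx̄ = 126820.00 in³, ΣAȳ = 564900.00 in³.
x̄ = 126820.00/5380.00 = 23.57 in; ȳ = 564900.00/5380.00 = 105.00 in.

x̄ = 23.57 in, ȳ = 105.00 in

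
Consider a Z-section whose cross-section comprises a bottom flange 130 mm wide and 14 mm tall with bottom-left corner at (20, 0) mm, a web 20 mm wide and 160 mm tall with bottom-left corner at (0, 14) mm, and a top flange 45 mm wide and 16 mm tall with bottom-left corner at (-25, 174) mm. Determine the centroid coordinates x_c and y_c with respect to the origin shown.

Part | A | x̄ᵢ | ȳᵢ | A·x̄ᵢ | A·ȳᵢ
bottom flange | 1820.00 | 85.00 | 7.00 | 154700.00 | 12740.00
web | 3200.00 | 10.00 | 94.00 | 32000.00 | 300800.00
top flange | 720.00 | -2.50 | 182.00 | -1800.00 | 131040.00
Σ | 5740.00 |  |  | 184900.00 | 444580.00
x_c = 184900.00 / 5740.00 = 32.21 mm
y_c = 444580.00 / 5740.00 = 77.45 mm

x_c = 32.21 mm, y_c = 77.45 mm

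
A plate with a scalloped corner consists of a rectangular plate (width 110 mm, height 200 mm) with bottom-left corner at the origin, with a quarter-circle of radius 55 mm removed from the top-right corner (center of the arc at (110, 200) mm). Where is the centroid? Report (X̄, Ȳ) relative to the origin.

X̄ = 51.17 mm, Ȳ = 90.72 mm

Part | A | x̄ᵢ | ȳᵢ | A·x̄ᵢ | A·ȳᵢ
plate | 22000.00 | 55.00 | 100.00 | 1210000.00 | 2200000.00
removed quarter-circle | -2375.83 | 86.66 | 176.66 | -205882.91 | -419707.56
Σ | 19624.17 |  |  | 1004117.09 | 1780292.44
X̄ = 1004117.09 / 19624.17 = 51.17 mm
Ȳ = 1780292.44 / 19624.17 = 90.72 mm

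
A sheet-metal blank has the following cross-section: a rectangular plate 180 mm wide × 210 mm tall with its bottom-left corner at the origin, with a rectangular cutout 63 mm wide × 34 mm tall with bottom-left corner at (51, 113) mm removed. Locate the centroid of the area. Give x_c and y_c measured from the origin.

x_c = 90.45 mm, y_c = 103.50 mm

plate: A = 180 × 210 = 37800.00, centroid at (90.00, 105.00).
hole: A = −(63 × 34) = -2142.00, centroid at (82.50, 130.00).
ΣA = 35658.00 mm²
ΣAx_c = (37800.00)(90.00) + (-2142.00)(82.50) = 3225285.00 mm³
ΣAy_c = (37800.00)(105.00) + (-2142.00)(130.00) = 3690540.00 mm³
x_c = 3225285.00 / 35658.00 = 90.45 mm
y_c = 3690540.00 / 35658.00 = 103.50 mm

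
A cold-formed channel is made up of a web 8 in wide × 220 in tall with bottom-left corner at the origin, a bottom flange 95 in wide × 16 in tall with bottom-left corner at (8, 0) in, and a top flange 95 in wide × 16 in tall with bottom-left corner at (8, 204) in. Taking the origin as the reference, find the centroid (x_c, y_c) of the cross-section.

Part | A | x̄ᵢ | ȳᵢ | A·x̄ᵢ | A·ȳᵢ
web | 1760.00 | 4.00 | 110.00 | 7040.00 | 193600.00
bottom flange | 1520.00 | 55.50 | 8.00 | 84360.00 | 12160.00
top flange | 1520.00 | 55.50 | 212.00 | 84360.00 | 322240.00
Σ | 4800.00 |  |  | 175760.00 | 528000.00
x_c = 175760.00 / 4800.00 = 36.62 in
y_c = 528000.00 / 4800.00 = 110.00 in

x_c = 36.62 in, y_c = 110.00 in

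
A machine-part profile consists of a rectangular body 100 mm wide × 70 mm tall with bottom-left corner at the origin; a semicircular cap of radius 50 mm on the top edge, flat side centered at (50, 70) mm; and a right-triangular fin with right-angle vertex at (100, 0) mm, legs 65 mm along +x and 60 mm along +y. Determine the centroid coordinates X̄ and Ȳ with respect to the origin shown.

X̄ = 60.85 mm, Ȳ = 49.87 mm

Part | A | x̄ᵢ | ȳᵢ | A·x̄ᵢ | A·ȳᵢ
rectangular body | 7000.00 | 50.00 | 35.00 | 350000.00 | 245000.00
semicircular top | 3926.99 | 50.00 | 91.22 | 196349.54 | 358222.69
triangular fin | 1950.00 | 121.67 | 20.00 | 237250.00 | 39000.00
Σ | 12876.99 |  |  | 783599.54 | 642222.69
X̄ = 783599.54 / 12876.99 = 60.85 mm
Ȳ = 642222.69 / 12876.99 = 49.87 mm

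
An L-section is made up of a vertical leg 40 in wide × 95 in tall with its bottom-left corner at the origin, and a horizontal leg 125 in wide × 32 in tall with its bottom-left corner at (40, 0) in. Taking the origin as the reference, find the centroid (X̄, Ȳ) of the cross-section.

X̄ = 62.31 in, Ȳ = 31.35 in

vertical leg: A = 40 × 95 = 3800.00, centroid at (20.00, 47.50).
horizontal leg: A = 125 × 32 = 4000.00, centroid at (102.50, 16.00).
ΣA = 7800.00 in²
ΣAX̄ = (3800.00)(20.00) + (4000.00)(102.50) = 486000.00 in³
ΣAȲ = (3800.00)(47.50) + (4000.00)(16.00) = 244500.00 in³
X̄ = 486000.00 / 7800.00 = 62.31 in
Ȳ = 244500.00 / 7800.00 = 31.35 in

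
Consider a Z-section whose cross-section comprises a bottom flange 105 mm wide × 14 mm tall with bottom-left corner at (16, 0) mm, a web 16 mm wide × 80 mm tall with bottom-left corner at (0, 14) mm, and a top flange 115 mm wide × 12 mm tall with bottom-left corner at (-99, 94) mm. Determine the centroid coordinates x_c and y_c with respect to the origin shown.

bottom flange: A = 105 × 14 = 1470.00, centroid at (68.50, 7.00).
web: A = 16 × 80 = 1280.00, centroid at (8.00, 54.00).
top flange: A = 115 × 12 = 1380.00, centroid at (-41.50, 100.00).
ΣA = 4130.00 mm², ΣAx_c = 53665.00 mm³, ΣAy_c = 217410.00 mm³.
x_c = 53665.00/4130.00 = 12.99 mm; y_c = 217410.00/4130.00 = 52.64 mm.

x_c = 12.99 mm, y_c = 52.64 mm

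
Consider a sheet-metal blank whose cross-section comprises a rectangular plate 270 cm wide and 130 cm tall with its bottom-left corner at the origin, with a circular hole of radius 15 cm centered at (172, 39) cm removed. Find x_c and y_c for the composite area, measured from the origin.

Part | A | x̄ᵢ | ȳᵢ | A·x̄ᵢ | A·ȳᵢ
plate | 35100.00 | 135.00 | 65.00 | 4738500.00 | 2281500.00
hole | -706.86 | 172.00 | 39.00 | -121579.64 | -27567.48
Σ | 34393.14 |  |  | 4616920.36 | 2253932.52
x_c = 4616920.36 / 34393.14 = 134.24 cm
y_c = 2253932.52 / 34393.14 = 65.53 cm

x_c = 134.24 cm, y_c = 65.53 cm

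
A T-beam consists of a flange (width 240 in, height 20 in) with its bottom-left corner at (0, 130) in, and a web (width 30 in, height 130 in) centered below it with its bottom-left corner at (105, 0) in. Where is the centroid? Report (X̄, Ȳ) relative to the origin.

web: A = 30 × 130 = 3900.00, centroid at (120.00, 65.00).
flange: A = 240 × 20 = 4800.00, centroid at (120.00, 140.00).
ΣA = 8700.00 in², ΣAX̄ = 1044000.00 in³, ΣAȲ = 925500.00 in³.
X̄ = 1044000.00/8700.00 = 120.00 in; Ȳ = 925500.00/8700.00 = 106.38 in.

X̄ = 120.00 in, Ȳ = 106.38 in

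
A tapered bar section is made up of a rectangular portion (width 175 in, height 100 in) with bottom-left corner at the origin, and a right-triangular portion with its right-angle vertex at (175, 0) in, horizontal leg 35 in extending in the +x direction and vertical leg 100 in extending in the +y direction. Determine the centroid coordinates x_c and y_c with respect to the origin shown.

x_c = 96.52 in, y_c = 48.48 in

Part | A | x̄ᵢ | ȳᵢ | A·x̄ᵢ | A·ȳᵢ
rectangular portion | 17500.00 | 87.50 | 50.00 | 1531250.00 | 875000.00
triangular portion | 1750.00 | 186.67 | 33.33 | 326666.67 | 58333.33
Σ | 19250.00 |  |  | 1857916.67 | 933333.33
x_c = 1857916.67 / 19250.00 = 96.52 in
y_c = 933333.33 / 19250.00 = 48.48 in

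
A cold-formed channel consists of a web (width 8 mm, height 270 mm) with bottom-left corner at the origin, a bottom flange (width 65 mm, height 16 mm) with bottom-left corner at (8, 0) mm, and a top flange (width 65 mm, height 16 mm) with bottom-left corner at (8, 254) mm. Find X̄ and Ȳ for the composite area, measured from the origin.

X̄ = 21.91 mm, Ȳ = 135.00 mm

web: A = 8 × 270 = 2160.00, centroid at (4.00, 135.00).
bottom flange: A = 65 × 16 = 1040.00, centroid at (40.50, 8.00).
top flange: A = 65 × 16 = 1040.00, centroid at (40.50, 262.00).
ΣA = 4240.00 mm², ΣAX̄ = 92880.00 mm³, ΣAȲ = 572400.00 mm³.
X̄ = 92880.00/4240.00 = 21.91 mm; Ȳ = 572400.00/4240.00 = 135.00 mm.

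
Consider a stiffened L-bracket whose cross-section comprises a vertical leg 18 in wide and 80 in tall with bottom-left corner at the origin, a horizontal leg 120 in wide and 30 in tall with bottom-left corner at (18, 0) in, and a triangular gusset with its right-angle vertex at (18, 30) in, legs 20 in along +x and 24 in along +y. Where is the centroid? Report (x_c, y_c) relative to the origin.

vertical leg: A = 18 × 80 = 1440.00, centroid at (9.00, 40.00).
horizontal leg: A = 120 × 30 = 3600.00, centroid at (78.00, 15.00).
gusset: A = ½·20·24 = 240.00, centroid at (24.67, 38.00).
ΣA = 5280.00 in², ΣAx_c = 299680.00 in³, ΣAy_c = 120720.00 in³.
x_c = 299680.00/5280.00 = 56.76 in; y_c = 120720.00/5280.00 = 22.86 in.

x_c = 56.76 in, y_c = 22.86 in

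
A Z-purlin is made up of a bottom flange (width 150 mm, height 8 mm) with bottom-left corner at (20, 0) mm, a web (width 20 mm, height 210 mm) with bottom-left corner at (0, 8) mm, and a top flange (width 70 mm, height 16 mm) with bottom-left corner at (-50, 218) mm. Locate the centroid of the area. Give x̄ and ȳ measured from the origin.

x̄ = 21.35 mm, ȳ = 112.35 mm

bottom flange: A = 150 × 8 = 1200.00, centroid at (95.00, 4.00).
web: A = 20 × 210 = 4200.00, centroid at (10.00, 113.00).
top flange: A = 70 × 16 = 1120.00, centroid at (-15.00, 226.00).
ΣA = 6520.00 mm²
ΣAx̄ = (1200.00)(95.00) + (4200.00)(10.00) + (1120.00)(-15.00) = 139200.00 mm³
ΣAȳ = (1200.00)(4.00) + (4200.00)(113.00) + (1120.00)(226.00) = 732520.00 mm³
x̄ = 139200.00 / 6520.00 = 21.35 mm
ȳ = 732520.00 / 6520.00 = 112.35 mm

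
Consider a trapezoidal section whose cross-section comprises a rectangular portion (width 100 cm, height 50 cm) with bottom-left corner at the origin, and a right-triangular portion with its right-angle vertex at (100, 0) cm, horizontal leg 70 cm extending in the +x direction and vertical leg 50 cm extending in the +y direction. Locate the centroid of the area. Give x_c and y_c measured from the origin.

rectangular portion: A = 100 × 50 = 5000.00, centroid at (50.00, 25.00).
triangular portion: A = ½·70·50 = 1750.00, centroid at (123.33, 16.67).
ΣA = 6750.00 cm², ΣAx_c = 465833.33 cm³, ΣAy_c = 154166.67 cm³.
x_c = 465833.33/6750.00 = 69.01 cm; y_c = 154166.67/6750.00 = 22.84 cm.

x_c = 69.01 cm, y_c = 22.84 cm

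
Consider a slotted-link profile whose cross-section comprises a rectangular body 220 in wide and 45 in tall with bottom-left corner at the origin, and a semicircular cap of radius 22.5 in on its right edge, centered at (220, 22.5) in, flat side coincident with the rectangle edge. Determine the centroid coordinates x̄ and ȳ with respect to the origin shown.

x̄ = 118.89 in, ȳ = 22.50 in

Part | A | x̄ᵢ | ȳᵢ | A·x̄ᵢ | A·ȳᵢ
rectangular body | 9900.00 | 110.00 | 22.50 | 1089000.00 | 222750.00
semicircular end | 795.22 | 229.55 | 22.50 | 182541.19 | 17892.35
Σ | 10695.22 |  |  | 1271541.19 | 240642.35
x̄ = 1271541.19 / 10695.22 = 118.89 in
ȳ = 240642.35 / 10695.22 = 22.50 in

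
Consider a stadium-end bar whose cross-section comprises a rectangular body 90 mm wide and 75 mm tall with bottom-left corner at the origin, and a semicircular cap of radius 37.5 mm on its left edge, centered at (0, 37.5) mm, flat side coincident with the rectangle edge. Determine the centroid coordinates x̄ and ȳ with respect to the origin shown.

x̄ = 29.98 mm, ȳ = 37.50 mm

rectangular body: A = 90 × 75 = 6750.00, centroid at (45.00, 37.50).
semicircular end: A = ½π·37.5² = 2208.93, centroid at (-15.92, 37.50).
ΣA = 8958.93 mm²
ΣAx̄ = (6750.00)(45.00) + (2208.93)(-15.92) = 268593.75 mm³
ΣAȳ = (6750.00)(37.50) + (2208.93)(37.50) = 335959.96 mm³
x̄ = 268593.75 / 8958.93 = 29.98 mm
ȳ = 335959.96 / 8958.93 = 37.50 mm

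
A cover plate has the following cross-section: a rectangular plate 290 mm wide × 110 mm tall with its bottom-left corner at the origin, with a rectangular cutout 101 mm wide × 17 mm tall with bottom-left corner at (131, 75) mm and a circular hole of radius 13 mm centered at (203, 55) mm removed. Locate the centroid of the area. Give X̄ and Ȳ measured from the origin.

X̄ = 141.85 mm, Ȳ = 53.35 mm

plate: A = 290 × 110 = 31900.00, centroid at (145.00, 55.00).
hole 1: A = −(101 × 17) = -1717.00, centroid at (181.50, 83.50).
hole 2: A = −π·13² = -530.93, centroid at (203.00, 55.00).
ΣA = 29652.07 mm²
ΣAX̄ = (31900.00)(145.00) + (-1717.00)(181.50) + (-530.93)(203.00) = 4206085.88 mm³
ΣAȲ = (31900.00)(55.00) + (-1717.00)(83.50) + (-530.93)(55.00) = 1581929.40 mm³
X̄ = 4206085.88 / 29652.07 = 141.85 mm
Ȳ = 1581929.40 / 29652.07 = 53.35 mm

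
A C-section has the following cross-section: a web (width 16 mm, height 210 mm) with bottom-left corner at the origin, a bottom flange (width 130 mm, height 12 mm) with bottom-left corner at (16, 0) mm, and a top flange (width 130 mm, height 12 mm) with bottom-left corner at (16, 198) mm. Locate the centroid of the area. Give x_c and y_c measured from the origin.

Part | A | x̄ᵢ | ȳᵢ | A·x̄ᵢ | A·ȳᵢ
web | 3360.00 | 8.00 | 105.00 | 26880.00 | 352800.00
bottom flange | 1560.00 | 81.00 | 6.00 | 126360.00 | 9360.00
top flange | 1560.00 | 81.00 | 204.00 | 126360.00 | 318240.00
Σ | 6480.00 |  |  | 279600.00 | 680400.00
x_c = 279600.00 / 6480.00 = 43.15 mm
y_c = 680400.00 / 6480.00 = 105.00 mm

x_c = 43.15 mm, y_c = 105.00 mm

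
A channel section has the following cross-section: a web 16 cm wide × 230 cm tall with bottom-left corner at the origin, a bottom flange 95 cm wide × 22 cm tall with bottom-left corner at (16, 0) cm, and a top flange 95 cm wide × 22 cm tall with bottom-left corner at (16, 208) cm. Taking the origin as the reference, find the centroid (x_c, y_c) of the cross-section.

web: A = 16 × 230 = 3680.00, centroid at (8.00, 115.00).
bottom flange: A = 95 × 22 = 2090.00, centroid at (63.50, 11.00).
top flange: A = 95 × 22 = 2090.00, centroid at (63.50, 219.00).
ΣA = 7860.00 cm²
ΣAx_c = (3680.00)(8.00) + (2090.00)(63.50) + (2090.00)(63.50) = 294870.00 cm³
ΣAy_c = (3680.00)(115.00) + (2090.00)(11.00) + (2090.00)(219.00) = 903900.00 cm³
x_c = 294870.00 / 7860.00 = 37.52 cm
y_c = 903900.00 / 7860.00 = 115.00 cm

x_c = 37.52 cm, y_c = 115.00 cm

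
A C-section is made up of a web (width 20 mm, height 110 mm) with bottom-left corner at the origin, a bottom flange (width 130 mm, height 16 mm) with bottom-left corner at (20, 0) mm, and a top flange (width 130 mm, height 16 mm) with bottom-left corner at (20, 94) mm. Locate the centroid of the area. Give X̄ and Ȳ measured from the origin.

X̄ = 59.06 mm, Ȳ = 55.00 mm

web: A = 20 × 110 = 2200.00, centroid at (10.00, 55.00).
bottom flange: A = 130 × 16 = 2080.00, centroid at (85.00, 8.00).
top flange: A = 130 × 16 = 2080.00, centroid at (85.00, 102.00).
ΣA = 6360.00 mm², ΣAX̄ = 375600.00 mm³, ΣAȲ = 349800.00 mm³.
X̄ = 375600.00/6360.00 = 59.06 mm; Ȳ = 349800.00/6360.00 = 55.00 mm.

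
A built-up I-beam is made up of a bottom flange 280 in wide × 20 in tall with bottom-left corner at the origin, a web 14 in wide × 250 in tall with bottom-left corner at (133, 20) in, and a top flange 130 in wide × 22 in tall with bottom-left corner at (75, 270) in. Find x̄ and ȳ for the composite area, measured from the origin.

bottom flange: A = 280 × 20 = 5600.00, centroid at (140.00, 10.00).
web: A = 14 × 250 = 3500.00, centroid at (140.00, 145.00).
top flange: A = 130 × 22 = 2860.00, centroid at (140.00, 281.00).
ΣA = 11960.00 in²
ΣAx̄ = (5600.00)(140.00) + (3500.00)(140.00) + (2860.00)(140.00) = 1674400.00 in³
ΣAȳ = (5600.00)(10.00) + (3500.00)(145.00) + (2860.00)(281.00) = 1367160.00 in³
x̄ = 1674400.00 / 11960.00 = 140.00 in
ȳ = 1367160.00 / 11960.00 = 114.31 in

x̄ = 140.00 in, ȳ = 114.31 in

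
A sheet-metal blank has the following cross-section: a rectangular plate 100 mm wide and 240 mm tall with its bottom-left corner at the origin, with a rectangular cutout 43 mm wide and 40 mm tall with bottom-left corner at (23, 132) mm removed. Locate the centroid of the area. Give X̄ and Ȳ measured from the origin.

X̄ = 50.42 mm, Ȳ = 117.53 mm

Part | A | x̄ᵢ | ȳᵢ | A·x̄ᵢ | A·ȳᵢ
plate | 24000.00 | 50.00 | 120.00 | 1200000.00 | 2880000.00
hole | -1720.00 | 44.50 | 152.00 | -76540.00 | -261440.00
Σ | 22280.00 |  |  | 1123460.00 | 2618560.00
X̄ = 1123460.00 / 22280.00 = 50.42 mm
Ȳ = 2618560.00 / 22280.00 = 117.53 mm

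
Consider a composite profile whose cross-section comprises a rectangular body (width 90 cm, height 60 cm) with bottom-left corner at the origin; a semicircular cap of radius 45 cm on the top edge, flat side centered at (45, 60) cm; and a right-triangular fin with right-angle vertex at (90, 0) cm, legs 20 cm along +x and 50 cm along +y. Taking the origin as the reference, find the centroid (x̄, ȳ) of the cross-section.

rectangular body: A = 90 × 60 = 5400.00, centroid at (45.00, 30.00).
semicircular top: A = ½π·45² = 3180.86, centroid at (45.00, 79.10).
triangular fin: A = ½·20·50 = 500.00, centroid at (96.67, 16.67).
ΣA = 9080.86 cm², ΣAx̄ = 434472.15 cm³, ΣAȳ = 421935.09 cm³.
x̄ = 434472.15/9080.86 = 47.84 cm; ȳ = 421935.09/9080.86 = 46.46 cm.

x̄ = 47.84 cm, ȳ = 46.46 cm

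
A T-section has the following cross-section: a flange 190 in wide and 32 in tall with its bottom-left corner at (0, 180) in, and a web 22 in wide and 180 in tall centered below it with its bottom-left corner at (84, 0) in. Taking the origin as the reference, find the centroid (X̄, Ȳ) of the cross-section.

web: A = 22 × 180 = 3960.00, centroid at (95.00, 90.00).
flange: A = 190 × 32 = 6080.00, centroid at (95.00, 196.00).
ΣA = 10040.00 in², ΣAX̄ = 953800.00 in³, ΣAȲ = 1548080.00 in³.
X̄ = 953800.00/10040.00 = 95.00 in; Ȳ = 1548080.00/10040.00 = 154.19 in.

X̄ = 95.00 in, Ȳ = 154.19 in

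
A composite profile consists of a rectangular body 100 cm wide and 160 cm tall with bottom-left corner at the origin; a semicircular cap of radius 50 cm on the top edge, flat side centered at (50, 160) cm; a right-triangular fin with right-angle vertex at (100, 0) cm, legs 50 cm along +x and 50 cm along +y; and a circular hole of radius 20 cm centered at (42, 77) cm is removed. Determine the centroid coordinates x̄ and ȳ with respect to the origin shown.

rectangular body: A = 100 × 160 = 16000.00, centroid at (50.00, 80.00).
semicircular top: A = ½π·50² = 3926.99, centroid at (50.00, 181.22).
triangular fin: A = ½·50·50 = 1250.00, centroid at (116.67, 16.67).
hole: A = −π·20² = -1256.64, centroid at (42.00, 77.00).
ΣA = 19920.35 cm², ΣAx̄ = 1089404.12 cm³, ΣAȳ = 1915724.14 cm³.
x̄ = 1089404.12/19920.35 = 54.69 cm; ȳ = 1915724.14/19920.35 = 96.17 cm.

x̄ = 54.69 cm, ȳ = 96.17 cm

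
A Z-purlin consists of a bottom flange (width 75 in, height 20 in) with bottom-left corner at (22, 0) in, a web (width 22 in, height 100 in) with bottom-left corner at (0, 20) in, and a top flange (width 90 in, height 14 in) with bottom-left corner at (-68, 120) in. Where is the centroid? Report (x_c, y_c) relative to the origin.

Part | A | x̄ᵢ | ȳᵢ | A·x̄ᵢ | A·ȳᵢ
bottom flange | 1500.00 | 59.50 | 10.00 | 89250.00 | 15000.00
web | 2200.00 | 11.00 | 70.00 | 24200.00 | 154000.00
top flange | 1260.00 | -23.00 | 127.00 | -28980.00 | 160020.00
Σ | 4960.00 |  |  | 84470.00 | 329020.00
x_c = 84470.00 / 4960.00 = 17.03 in
y_c = 329020.00 / 4960.00 = 66.33 in

x_c = 17.03 in, y_c = 66.33 in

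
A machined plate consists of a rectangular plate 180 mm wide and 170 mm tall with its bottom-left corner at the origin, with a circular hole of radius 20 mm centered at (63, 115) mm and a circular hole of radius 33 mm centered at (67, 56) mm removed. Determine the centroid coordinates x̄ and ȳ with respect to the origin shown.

x̄ = 94.34 mm, ȳ = 87.37 mm

Part | A | x̄ᵢ | ȳᵢ | A·x̄ᵢ | A·ȳᵢ
plate | 30600.00 | 90.00 | 85.00 | 2754000.00 | 2601000.00
hole 1 | -1256.64 | 63.00 | 115.00 | -79168.13 | -144513.26
hole 2 | -3421.19 | 67.00 | 56.00 | -229220.02 | -191586.89
Σ | 25922.17 |  |  | 2445611.84 | 2264899.85
x̄ = 2445611.84 / 25922.17 = 94.34 mm
ȳ = 2264899.85 / 25922.17 = 87.37 mm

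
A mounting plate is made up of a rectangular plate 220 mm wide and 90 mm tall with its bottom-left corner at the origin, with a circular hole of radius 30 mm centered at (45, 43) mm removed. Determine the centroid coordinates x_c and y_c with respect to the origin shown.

plate: A = 220 × 90 = 19800.00, centroid at (110.00, 45.00).
hole: A = −π·30² = -2827.43, centroid at (45.00, 43.00).
ΣA = 16972.57 mm²
ΣAx_c = (19800.00)(110.00) + (-2827.43)(45.00) = 2050765.50 mm³
ΣAy_c = (19800.00)(45.00) + (-2827.43)(43.00) = 769420.36 mm³
x_c = 2050765.50 / 16972.57 = 120.83 mm
y_c = 769420.36 / 16972.57 = 45.33 mm

x_c = 120.83 mm, y_c = 45.33 mm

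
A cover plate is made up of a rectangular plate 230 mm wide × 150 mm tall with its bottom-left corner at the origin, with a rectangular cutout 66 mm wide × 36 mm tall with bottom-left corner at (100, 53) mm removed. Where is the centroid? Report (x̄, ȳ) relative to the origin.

plate: A = 230 × 150 = 34500.00, centroid at (115.00, 75.00).
hole: A = −(66 × 36) = -2376.00, centroid at (133.00, 71.00).
ΣA = 32124.00 mm², ΣAx̄ = 3651492.00 mm³, ΣAȳ = 2418804.00 mm³.
x̄ = 3651492.00/32124.00 = 113.67 mm; ȳ = 2418804.00/32124.00 = 75.30 mm.

x̄ = 113.67 mm, ȳ = 75.30 mm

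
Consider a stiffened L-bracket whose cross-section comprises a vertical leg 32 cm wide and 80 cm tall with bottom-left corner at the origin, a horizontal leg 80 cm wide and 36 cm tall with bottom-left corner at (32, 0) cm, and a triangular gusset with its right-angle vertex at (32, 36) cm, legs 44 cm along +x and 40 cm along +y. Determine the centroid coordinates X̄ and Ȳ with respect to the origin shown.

X̄ = 45.79 cm, Ȳ = 31.27 cm

vertical leg: A = 32 × 80 = 2560.00, centroid at (16.00, 40.00).
horizontal leg: A = 80 × 36 = 2880.00, centroid at (72.00, 18.00).
gusset: A = ½·44·40 = 880.00, centroid at (46.67, 49.33).
ΣA = 6320.00 cm²
ΣAX̄ = (2560.00)(16.00) + (2880.00)(72.00) + (880.00)(46.67) = 289386.67 cm³
ΣAȲ = (2560.00)(40.00) + (2880.00)(18.00) + (880.00)(49.33) = 197653.33 cm³
X̄ = 289386.67 / 6320.00 = 45.79 cm
Ȳ = 197653.33 / 6320.00 = 31.27 cm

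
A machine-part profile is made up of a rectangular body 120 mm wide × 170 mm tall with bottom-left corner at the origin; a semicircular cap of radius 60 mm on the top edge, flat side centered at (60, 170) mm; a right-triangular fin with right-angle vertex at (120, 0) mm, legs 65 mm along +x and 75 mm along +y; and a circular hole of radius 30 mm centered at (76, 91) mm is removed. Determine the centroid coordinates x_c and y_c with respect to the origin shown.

Part | A | x̄ᵢ | ȳᵢ | A·x̄ᵢ | A·ȳᵢ
rectangular body | 20400.00 | 60.00 | 85.00 | 1224000.00 | 1734000.00
semicircular top | 5654.87 | 60.00 | 195.46 | 339292.01 | 1105327.35
triangular fin | 2437.50 | 141.67 | 25.00 | 345312.50 | 60937.50
hole | -2827.43 | 76.00 | 91.00 | -214884.94 | -257296.44
Σ | 25664.93 |  |  | 1693719.57 | 2642968.41
x_c = 1693719.57 / 25664.93 = 65.99 mm
y_c = 2642968.41 / 25664.93 = 102.98 mm

x_c = 65.99 mm, y_c = 102.98 mm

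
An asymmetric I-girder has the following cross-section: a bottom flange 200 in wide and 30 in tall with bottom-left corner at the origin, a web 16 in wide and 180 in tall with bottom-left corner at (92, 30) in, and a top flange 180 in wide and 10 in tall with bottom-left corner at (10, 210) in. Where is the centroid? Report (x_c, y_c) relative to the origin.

x_c = 100.00 in, y_c = 77.02 in

bottom flange: A = 200 × 30 = 6000.00, centroid at (100.00, 15.00).
web: A = 16 × 180 = 2880.00, centroid at (100.00, 120.00).
top flange: A = 180 × 10 = 1800.00, centroid at (100.00, 215.00).
ΣA = 10680.00 in²
ΣAx_c = (6000.00)(100.00) + (2880.00)(100.00) + (1800.00)(100.00) = 1068000.00 in³
ΣAy_c = (6000.00)(15.00) + (2880.00)(120.00) + (1800.00)(215.00) = 822600.00 in³
x_c = 1068000.00 / 10680.00 = 100.00 in
y_c = 822600.00 / 10680.00 = 77.02 in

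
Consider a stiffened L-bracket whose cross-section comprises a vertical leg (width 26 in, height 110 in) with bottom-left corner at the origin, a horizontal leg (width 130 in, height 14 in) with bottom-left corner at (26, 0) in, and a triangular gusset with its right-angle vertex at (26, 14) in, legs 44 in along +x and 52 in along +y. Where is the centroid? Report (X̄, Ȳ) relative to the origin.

X̄ = 42.81 in, Ȳ = 35.35 in

Part | A | x̄ᵢ | ȳᵢ | A·x̄ᵢ | A·ȳᵢ
vertical leg | 2860.00 | 13.00 | 55.00 | 37180.00 | 157300.00
horizontal leg | 1820.00 | 91.00 | 7.00 | 165620.00 | 12740.00
gusset | 1144.00 | 40.67 | 31.33 | 46522.67 | 35845.33
Σ | 5824.00 |  |  | 249322.67 | 205885.33
X̄ = 249322.67 / 5824.00 = 42.81 in
Ȳ = 205885.33 / 5824.00 = 35.35 in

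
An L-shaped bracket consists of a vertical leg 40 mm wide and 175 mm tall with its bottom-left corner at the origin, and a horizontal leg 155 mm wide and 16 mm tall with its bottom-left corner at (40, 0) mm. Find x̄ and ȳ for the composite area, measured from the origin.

vertical leg: A = 40 × 175 = 7000.00, centroid at (20.00, 87.50).
horizontal leg: A = 155 × 16 = 2480.00, centroid at (117.50, 8.00).
ΣA = 9480.00 mm²
ΣAx̄ = (7000.00)(20.00) + (2480.00)(117.50) = 431400.00 mm³
ΣAȳ = (7000.00)(87.50) + (2480.00)(8.00) = 632340.00 mm³
x̄ = 431400.00 / 9480.00 = 45.51 mm
ȳ = 632340.00 / 9480.00 = 66.70 mm

x̄ = 45.51 mm, ȳ = 66.70 mm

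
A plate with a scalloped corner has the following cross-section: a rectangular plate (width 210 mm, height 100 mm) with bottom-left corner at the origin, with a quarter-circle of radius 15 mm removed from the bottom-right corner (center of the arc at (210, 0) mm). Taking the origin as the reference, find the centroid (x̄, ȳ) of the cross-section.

x̄ = 104.16 mm, ȳ = 50.37 mm

plate: A = 210 × 100 = 21000.00, centroid at (105.00, 50.00).
removed quarter-circle: A = −¼π·15² = -176.71, centroid at (203.63, 6.37).
ΣA = 20823.29 mm²
ΣAx̄ = (21000.00)(105.00) + (-176.71)(203.63) = 2169014.94 mm³
ΣAȳ = (21000.00)(50.00) + (-176.71)(6.37) = 1048875.00 mm³
x̄ = 2169014.94 / 20823.29 = 104.16 mm
ȳ = 1048875.00 / 20823.29 = 50.37 mm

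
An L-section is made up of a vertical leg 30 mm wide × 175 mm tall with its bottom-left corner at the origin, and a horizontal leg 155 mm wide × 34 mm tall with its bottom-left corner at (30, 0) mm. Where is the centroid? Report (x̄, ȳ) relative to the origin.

x̄ = 61.34 mm, ȳ = 52.18 mm

Part | A | x̄ᵢ | ȳᵢ | A·x̄ᵢ | A·ȳᵢ
vertical leg | 5250.00 | 15.00 | 87.50 | 78750.00 | 459375.00
horizontal leg | 5270.00 | 107.50 | 17.00 | 566525.00 | 89590.00
Σ | 10520.00 |  |  | 645275.00 | 548965.00
x̄ = 645275.00 / 10520.00 = 61.34 mm
ȳ = 548965.00 / 10520.00 = 52.18 mm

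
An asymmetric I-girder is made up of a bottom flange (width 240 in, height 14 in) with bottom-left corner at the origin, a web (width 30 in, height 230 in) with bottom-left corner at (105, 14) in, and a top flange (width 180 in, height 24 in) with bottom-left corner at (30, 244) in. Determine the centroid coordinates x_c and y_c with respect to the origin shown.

x_c = 120.00 in, y_c = 138.51 in

bottom flange: A = 240 × 14 = 3360.00, centroid at (120.00, 7.00).
web: A = 30 × 230 = 6900.00, centroid at (120.00, 129.00).
top flange: A = 180 × 24 = 4320.00, centroid at (120.00, 256.00).
ΣA = 14580.00 in²
ΣAx_c = (3360.00)(120.00) + (6900.00)(120.00) + (4320.00)(120.00) = 1749600.00 in³
ΣAy_c = (3360.00)(7.00) + (6900.00)(129.00) + (4320.00)(256.00) = 2019540.00 in³
x_c = 1749600.00 / 14580.00 = 120.00 in
y_c = 2019540.00 / 14580.00 = 138.51 in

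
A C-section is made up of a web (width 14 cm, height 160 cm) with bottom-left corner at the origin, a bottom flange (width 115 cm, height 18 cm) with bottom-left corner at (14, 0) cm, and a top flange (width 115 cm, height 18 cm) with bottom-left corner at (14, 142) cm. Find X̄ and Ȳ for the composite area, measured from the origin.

Part | A | x̄ᵢ | ȳᵢ | A·x̄ᵢ | A·ȳᵢ
web | 2240.00 | 7.00 | 80.00 | 15680.00 | 179200.00
bottom flange | 2070.00 | 71.50 | 9.00 | 148005.00 | 18630.00
top flange | 2070.00 | 71.50 | 151.00 | 148005.00 | 312570.00
Σ | 6380.00 |  |  | 311690.00 | 510400.00
X̄ = 311690.00 / 6380.00 = 48.85 cm
Ȳ = 510400.00 / 6380.00 = 80.00 cm

X̄ = 48.85 cm, Ȳ = 80.00 cm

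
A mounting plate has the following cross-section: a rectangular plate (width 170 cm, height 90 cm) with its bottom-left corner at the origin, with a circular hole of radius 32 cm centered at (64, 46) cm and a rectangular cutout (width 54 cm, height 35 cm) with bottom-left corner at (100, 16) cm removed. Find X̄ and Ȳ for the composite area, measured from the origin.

plate: A = 170 × 90 = 15300.00, centroid at (85.00, 45.00).
hole 1: A = −π·32² = -3216.99, centroid at (64.00, 46.00).
hole 2: A = −(54 × 35) = -1890.00, centroid at (127.00, 33.50).
ΣA = 10193.01 cm², ΣAX̄ = 854582.58 cm³, ΣAȲ = 477203.42 cm³.
X̄ = 854582.58/10193.01 = 83.84 cm; Ȳ = 477203.42/10193.01 = 46.82 cm.

X̄ = 83.84 cm, Ȳ = 46.82 cm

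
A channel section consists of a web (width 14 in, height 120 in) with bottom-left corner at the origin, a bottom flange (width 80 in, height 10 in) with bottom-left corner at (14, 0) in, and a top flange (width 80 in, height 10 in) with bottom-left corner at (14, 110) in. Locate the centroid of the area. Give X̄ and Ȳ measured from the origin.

Part | A | x̄ᵢ | ȳᵢ | A·x̄ᵢ | A·ȳᵢ
web | 1680.00 | 7.00 | 60.00 | 11760.00 | 100800.00
bottom flange | 800.00 | 54.00 | 5.00 | 43200.00 | 4000.00
top flange | 800.00 | 54.00 | 115.00 | 43200.00 | 92000.00
Σ | 3280.00 |  |  | 98160.00 | 196800.00
X̄ = 98160.00 / 3280.00 = 29.93 in
Ȳ = 196800.00 / 3280.00 = 60.00 in

X̄ = 29.93 in, Ȳ = 60.00 in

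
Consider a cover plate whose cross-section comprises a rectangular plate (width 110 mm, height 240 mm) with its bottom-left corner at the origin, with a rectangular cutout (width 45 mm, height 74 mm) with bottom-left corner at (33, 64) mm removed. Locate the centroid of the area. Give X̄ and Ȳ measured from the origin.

X̄ = 54.93 mm, Ȳ = 122.74 mm

Part | A | x̄ᵢ | ȳᵢ | A·x̄ᵢ | A·ȳᵢ
plate | 26400.00 | 55.00 | 120.00 | 1452000.00 | 3168000.00
hole | -3330.00 | 55.50 | 101.00 | -184815.00 | -336330.00
Σ | 23070.00 |  |  | 1267185.00 | 2831670.00
X̄ = 1267185.00 / 23070.00 = 54.93 mm
Ȳ = 2831670.00 / 23070.00 = 122.74 mm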